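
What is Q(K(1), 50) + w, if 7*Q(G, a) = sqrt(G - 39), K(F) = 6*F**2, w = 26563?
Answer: 26563 + I*sqrt(33)/7 ≈ 26563.0 + 0.82065*I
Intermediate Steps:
Q(G, a) = sqrt(-39 + G)/7 (Q(G, a) = sqrt(G - 39)/7 = sqrt(-39 + G)/7)
Q(K(1), 50) + w = sqrt(-39 + 6*1**2)/7 + 26563 = sqrt(-39 + 6*1)/7 + 26563 = sqrt(-39 + 6)/7 + 26563 = sqrt(-33)/7 + 26563 = (I*sqrt(33))/7 + 26563 = I*sqrt(33)/7 + 26563 = 26563 + I*sqrt(33)/7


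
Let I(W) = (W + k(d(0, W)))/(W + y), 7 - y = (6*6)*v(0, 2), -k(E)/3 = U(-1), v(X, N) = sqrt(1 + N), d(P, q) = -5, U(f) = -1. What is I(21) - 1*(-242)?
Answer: 23453/97 - 27*sqrt(3)/97 ≈ 241.30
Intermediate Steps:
k(E) = 3 (k(E) = -3*(-1) = 3)
y = 7 - 36*sqrt(3) (y = 7 - 6*6*sqrt(1 + 2) = 7 - 36*sqrt(3) ≈ -55.354)
I(W) = (3 + W)/(7 + W - 36*sqrt(3)) (I(W) = (W + 3)/(W + (7 - 36*sqrt(3))) = (3 + W)/(7 + W - 36*sqrt(3)))
I(21) - 1*(-242) = (3 + 21)/(7 + 21 - 36*sqrt(3)) - 1*(-242) = 24/(28 - 36*sqrt(3)) + 242 = 242 + 24/(28 - 36*sqrt(3))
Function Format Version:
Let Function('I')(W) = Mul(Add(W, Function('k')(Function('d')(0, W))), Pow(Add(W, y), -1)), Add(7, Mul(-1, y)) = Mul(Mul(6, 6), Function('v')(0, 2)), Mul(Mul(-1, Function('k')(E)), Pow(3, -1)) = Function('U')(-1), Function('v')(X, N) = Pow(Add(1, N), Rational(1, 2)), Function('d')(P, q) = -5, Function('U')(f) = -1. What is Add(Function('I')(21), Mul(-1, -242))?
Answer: Add(Rational(23453, 97), Mul(Rational(-27, 97), Pow(3, Rational(1, 2)))) ≈ 241.30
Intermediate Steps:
Function('k')(E) = 3 (Function('k')(E) = Mul(-3, -1) = 3)
y = Add(7, Mul(-36, Pow(3, Rational(1, 2)))) (y = Add(7, Mul(-1, Mul(Mul(6, 6), Pow(Add(1, 2), Rational(1, 2))))) = Add(7, Mul(-1, Mul(36, Pow(3, Rational(1, 2))))) = Add(7, Mul(-36, Pow(3, Rational(1, 2)))) ≈ -55.354)
Function('I')(W) = Mul(Pow(Add(7, W, Mul(-36, Pow(3, Rational(1, 2)))), -1), Add(3, W)) (Function('I')(W) = Mul(Add(W, 3), Pow(Add(W, Add(7, Mul(-36, Pow(3, Rational(1, 2))))), -1)) = Mul(Add(3, W), Pow(Add(7, W, Mul(-36, Pow(3, Rational(1, 2)))), -1)) = Mul(Pow(Add(7, W, Mul(-36, Pow(3, Rational(1, 2)))), -1), Add(3, W)))
Add(Function('I')(21), Mul(-1, -242)) = Add(Mul(Pow(Add(7, 21, Mul(-36, Pow(3, Rational(1, 2)))), -1), Add(3, 21)), Mul(-1, -242)) = Add(Mul(Pow(Add(28, Mul(-36, Pow(3, Rational(1, 2)))), -1), 24), 242) = Add(Mul(24, Pow(Add(28, Mul(-36, Pow(3, Rational(1, 2)))), -1)), 242) = Add(242, Mul(24, Pow(Add(28, Mul(-36, Pow(3, Rational(1, 2)))), -1)))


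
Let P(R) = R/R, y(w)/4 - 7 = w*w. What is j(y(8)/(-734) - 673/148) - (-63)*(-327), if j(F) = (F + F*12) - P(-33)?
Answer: -1122502323/54316 ≈ -20666.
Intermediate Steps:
y(w) = 28 + 4*w² (y(w) = 28 + 4*(w*w) = 28 + 4*w²)
P(R) = 1
j(F) = -1 + 13*F (j(F) = (F + F*12) - 1*1 = (F + 12*F) - 1 = 13*F - 1 = -1 + 13*F)
j(y(8)/(-734) - 673/148) - (-63)*(-327) = (-1 + 13*((28 + 4*8²)/(-734) - 673/148)) - (-63)*(-327) = (-1 + 13*((28 + 4*64)*(-1/734) - 673*1/148)) - 1*20601 = (-1 + 13*((28 + 256)*(-1/734) - 673/148)) - 20601 = (-1 + 13*(284*(-1/734) - 673/148)) - 20601 = (-1 + 13*(-142/367 - 673/148)) - 20601 = (-1 + 13*(-268007/54316)) - 20601 = (-1 - 3484091/54316) - 20601 = -3538407/54316 - 20601 = -1122502323/54316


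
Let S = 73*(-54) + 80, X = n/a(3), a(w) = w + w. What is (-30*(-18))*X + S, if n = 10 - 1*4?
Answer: -3322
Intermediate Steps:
a(w) = 2*w
n = 6 (n = 10 - 4 = 6)
X = 1 (X = 6/((2*3)) = 6/6 = 6*(⅙) = 1)
S = -3862 (S = -3942 + 80 = -3862)
(-30*(-18))*X + S = -30*(-18)*1 - 3862 = 540*1 - 3862 = 540 - 3862 = -3322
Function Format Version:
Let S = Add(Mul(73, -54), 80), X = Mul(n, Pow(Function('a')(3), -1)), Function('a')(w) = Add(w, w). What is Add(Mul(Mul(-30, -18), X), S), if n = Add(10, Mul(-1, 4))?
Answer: -3322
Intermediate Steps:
Function('a')(w) = Mul(2, w)
n = 6 (n = Add(10, -4) = 6)
X = 1 (X = Mul(6, Pow(Mul(2, 3), -1)) = Mul(6, Pow(6, -1)) = Mul(6, Rational(1, 6)) = 1)
S = -3862 (S = Add(-3942, 80) = -3862)
Add(Mul(Mul(-30, -18), X), S) = Add(Mul(Mul(-30, -18), 1), -3862) = Add(Mul(540, 1), -3862) = Add(540, -3862) = -3322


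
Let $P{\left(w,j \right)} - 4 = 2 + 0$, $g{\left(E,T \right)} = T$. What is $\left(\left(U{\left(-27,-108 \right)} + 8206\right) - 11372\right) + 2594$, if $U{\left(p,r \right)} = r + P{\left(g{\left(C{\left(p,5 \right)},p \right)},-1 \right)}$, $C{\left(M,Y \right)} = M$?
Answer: $-674$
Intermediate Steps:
$P{\left(w,j \right)} = 6$ ($P{\left(w,j \right)} = 4 + \left(2 + 0\right) = 4 + 2 = 6$)
$U{\left(p,r \right)} = 6 + r$ ($U{\left(p,r \right)} = r + 6 = 6 + r$)
$\left(\left(U{\left(-27,-108 \right)} + 8206\right) - 11372\right) + 2594 = \left(\left(\left(6 - 108\right) + 8206\right) - 11372\right) + 2594 = \left(\left(-102 + 8206\right) - 11372\right) + 2594 = \left(8104 - 11372\right) + 2594 = -3268 + 2594 = -674$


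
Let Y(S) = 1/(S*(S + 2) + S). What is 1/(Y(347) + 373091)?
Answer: 121450/45311901951 ≈ 2.6803e-6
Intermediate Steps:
Y(S) = 1/(S + S*(2 + S)) (Y(S) = 1/(S*(2 + S) + S) = 1/(S + S*(2 + S)))
1/(Y(347) + 373091) = 1/(1/(347*(3 + 347)) + 373091) = 1/((1/347)/350 + 373091) = 1/((1/347)*(1/350) + 373091) = 1/(1/121450 + 373091) = 1/(45311901951/121450) = 121450/45311901951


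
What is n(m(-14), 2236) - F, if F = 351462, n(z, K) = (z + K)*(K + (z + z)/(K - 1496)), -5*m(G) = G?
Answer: 21527116808/4625 ≈ 4.6545e+6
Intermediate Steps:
m(G) = -G/5
n(z, K) = (K + z)*(K + 2*z/(-1496 + K)) (n(z, K) = (K + z)*(K + (2*z)/(-1496 + K)) = (K + z)*(K + 2*z/(-1496 + K)))
n(m(-14), 2236) - F = (2236**3 - 1496*2236**2 + 2*(-1/5*(-14))**2 - 1/5*(-14)*2236**2 - 1494*2236*(-1/5*(-14)))/(-1496 + 2236) - 1*351462 = (11179320256 - 1496*4999696 + 2*(14/5)**2 + (14/5)*4999696 - 1494*2236*14/5)/740 - 351462 = (11179320256 - 7479545216 + 2*(196/25) + 69995744/5 - 46768176/5)/740 - 351462 = (11179320256 - 7479545216 + 392/25 + 69995744/5 - 46768176/5)/740 - 351462 = (1/740)*(92610514232/25) - 351462 = 23152628558/4625 - 351462 = 21527116808/4625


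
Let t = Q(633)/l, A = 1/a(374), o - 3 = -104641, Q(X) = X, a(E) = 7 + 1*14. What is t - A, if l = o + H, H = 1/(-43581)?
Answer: -5139550912/95764802259 ≈ -0.053668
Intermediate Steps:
a(E) = 21 (a(E) = 7 + 14 = 21)
o = -104638 (o = 3 - 104641 = -104638)
H = -1/43581 ≈ -2.2946e-5
l = -4560228679/43581 (l = -104638 - 1/43581 = -4560228679/43581 ≈ -1.0464e+5)
A = 1/21 ≈ 0.047619
t = -27586773/4560228679 (t = 633/(-4560228679/43581) = 633*(-43581/4560228679) = -27586773/4560228679 ≈ -0.0060494)
t - A = -27586773/4560228679 - 1*1/21 = -27586773/4560228679 - 1/21 = -5139550912/95764802259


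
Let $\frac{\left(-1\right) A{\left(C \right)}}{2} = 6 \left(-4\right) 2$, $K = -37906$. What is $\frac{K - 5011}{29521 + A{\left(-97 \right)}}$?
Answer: $- \frac{6131}{4231} \approx -1.4491$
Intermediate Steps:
$A{\left(C \right)} = 96$ ($A{\left(C \right)} = - 2 \cdot 6 \left(-4\right) 2 = - 2 \left(\left(-24\right) 2\right) = \left(-2\right) \left(-48\right) = 96$)
$\frac{K - 5011}{29521 + A{\left(-97 \right)}} = \frac{-37906 - 5011}{29521 + 96} = - \frac{42917}{29617} = \left(-42917\right) \frac{1}{29617} = - \frac{6131}{4231}$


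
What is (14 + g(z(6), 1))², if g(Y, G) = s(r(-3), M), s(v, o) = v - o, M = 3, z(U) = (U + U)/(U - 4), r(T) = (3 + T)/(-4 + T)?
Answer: 121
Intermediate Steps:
r(T) = (3 + T)/(-4 + T)
z(U) = 2*U/(-4 + U) (z(U) = (2*U)/(-4 + U) = 2*U/(-4 + U))
g(Y, G) = -3 (g(Y, G) = (3 - 3)/(-4 - 3) - 1*3 = 0/(-7) - 3 = -⅐*0 - 3 = 0 - 3 = -3)
(14 + g(z(6), 1))² = (14 - 3)² = 11² = 121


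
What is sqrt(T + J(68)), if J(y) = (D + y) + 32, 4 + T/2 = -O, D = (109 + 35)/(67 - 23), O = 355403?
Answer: I*sqrt(85995998)/11 ≈ 843.04*I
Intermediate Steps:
D = 36/11 (D = 144/44 = 144*(1/44) = 36/11 ≈ 3.2727)
T = -710814 (T = -8 + 2*(-1*355403) = -8 + 2*(-355403) = -8 - 710806 = -710814)
J(y) = 388/11 + y (J(y) = (36/11 + y) + 32 = 388/11 + y)
sqrt(T + J(68)) = sqrt(-710814 + (388/11 + 68)) = sqrt(-710814 + 1136/11) = sqrt(-7817818/11) = I*sqrt(85995998)/11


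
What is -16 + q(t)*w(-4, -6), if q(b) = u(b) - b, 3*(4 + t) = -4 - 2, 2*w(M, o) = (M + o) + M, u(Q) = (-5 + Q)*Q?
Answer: -520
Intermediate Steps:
u(Q) = Q*(-5 + Q)
w(M, o) = M + o/2 (w(M, o) = ((M + o) + M)/2 = (o + 2*M)/2 = M + o/2)
t = -6 (t = -4 + (-4 - 2)/3 = -4 + (1/3)*(-6) = -4 - 2 = -6)
q(b) = -b + b*(-5 + b) (q(b) = b*(-5 + b) - b = -b + b*(-5 + b))
-16 + q(t)*w(-4, -6) = -16 + (-6*(-6 - 6))*(-4 + (1/2)*(-6)) = -16 + (-6*(-12))*(-4 - 3) = -16 + 72*(-7) = -16 - 504 = -520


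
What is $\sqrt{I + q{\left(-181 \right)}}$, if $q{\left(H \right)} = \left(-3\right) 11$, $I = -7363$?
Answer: $86 i \approx 86.0 i$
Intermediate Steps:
$q{\left(H \right)} = -33$
$\sqrt{I + q{\left(-181 \right)}} = \sqrt{-7363 - 33} = \sqrt{-7396} = 86 i$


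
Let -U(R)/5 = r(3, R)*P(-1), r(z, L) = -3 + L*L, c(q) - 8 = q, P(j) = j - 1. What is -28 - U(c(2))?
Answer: -998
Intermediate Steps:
P(j) = -1 + j
c(q) = 8 + q
r(z, L) = -3 + L**2
U(R) = -30 + 10*R**2 (U(R) = -5*(-3 + R**2)*(-1 - 1) = -5*(-3 + R**2)*(-2) = -5*(6 - 2*R**2) = -30 + 10*R**2)
-28 - U(c(2)) = -28 - (-30 + 10*(8 + 2)**2) = -28 - (-30 + 10*10**2) = -28 - (-30 + 10*100) = -28 - (-30 + 1000) = -28 - 1*970 = -28 - 970 = -998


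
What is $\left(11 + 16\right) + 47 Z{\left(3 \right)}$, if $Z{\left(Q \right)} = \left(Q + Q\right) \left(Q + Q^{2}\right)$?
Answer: $3411$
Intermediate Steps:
$Z{\left(Q \right)} = 2 Q \left(Q + Q^{2}\right)$
$\left(11 + 16\right) + 47 Z{\left(3 \right)} = \left(11 + 16\right) + 47 \cdot 2 \cdot 3^{2} \left(1 + 3\right) = 27 + 47 \cdot 2 \cdot 9 \cdot 4 = 27 + 47 \cdot 72 = 27 + 3384 = 3411$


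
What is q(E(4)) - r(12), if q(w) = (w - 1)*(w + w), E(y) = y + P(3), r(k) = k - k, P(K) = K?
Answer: 84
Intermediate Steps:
r(k) = 0
E(y) = 3 + y (E(y) = y + 3 = 3 + y)
q(w) = 2*w*(-1 + w) (q(w) = (-1 + w)*(2*w) = 2*w*(-1 + w))
q(E(4)) - r(12) = 2*(3 + 4)*(-1 + (3 + 4)) - 1*0 = 2*7*(-1 + 7) + 0 = 2*7*6 + 0 = 84 + 0 = 84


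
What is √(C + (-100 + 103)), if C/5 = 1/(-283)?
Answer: 2*√59713/283 ≈ 1.7269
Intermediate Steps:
C = -5/283 (C = 5/(-283) = 5*(-1/283) = -5/283 ≈ -0.017668)
√(C + (-100 + 103)) = √(-5/283 + (-100 + 103)) = √(-5/283 + 3) = √(844/283) = 2*√59713/283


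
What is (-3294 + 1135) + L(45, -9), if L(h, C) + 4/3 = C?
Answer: -6508/3 ≈ -2169.3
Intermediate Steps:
L(h, C) = -4/3 + C
(-3294 + 1135) + L(45, -9) = (-3294 + 1135) + (-4/3 - 9) = -2159 - 31/3 = -6508/3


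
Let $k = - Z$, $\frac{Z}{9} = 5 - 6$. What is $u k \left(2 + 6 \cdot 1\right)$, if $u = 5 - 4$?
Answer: $72$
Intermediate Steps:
$u = 1$
$Z = -9$ ($Z = 9 \left(5 - 6\right) = 9 \left(-1\right) = -9$)
$k = 9$ ($k = \left(-1\right) \left(-9\right) = 9$)
$u k \left(2 + 6 \cdot 1\right) = 1 \cdot 9 \left(2 + 6 \cdot 1\right) = 9 \left(2 + 6\right) = 9 \cdot 8 = 72$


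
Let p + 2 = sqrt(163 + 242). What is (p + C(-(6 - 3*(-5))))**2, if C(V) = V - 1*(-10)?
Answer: 574 - 234*sqrt(5) ≈ 50.760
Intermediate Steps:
p = -2 + 9*sqrt(5) (p = -2 + sqrt(163 + 242) = -2 + sqrt(405) = -2 + 9*sqrt(5) ≈ 18.125)
C(V) = 10 + V (C(V) = V + 10 = 10 + V)
(p + C(-(6 - 3*(-5))))**2 = ((-2 + 9*sqrt(5)) + (10 - (6 - 3*(-5))))**2 = ((-2 + 9*sqrt(5)) + (10 - (6 + 15)))**2 = ((-2 + 9*sqrt(5)) + (10 - 1*21))**2 = ((-2 + 9*sqrt(5)) + (10 - 21))**2 = ((-2 + 9*sqrt(5)) - 11)**2 = (-13 + 9*sqrt(5))**2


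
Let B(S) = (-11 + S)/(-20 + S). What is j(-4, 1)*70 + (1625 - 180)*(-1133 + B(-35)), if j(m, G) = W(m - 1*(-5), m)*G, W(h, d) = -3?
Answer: -17998051/11 ≈ -1.6362e+6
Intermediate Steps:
B(S) = (-11 + S)/(-20 + S)
j(m, G) = -3*G
j(-4, 1)*70 + (1625 - 180)*(-1133 + B(-35)) = -3*1*70 + (1625 - 180)*(-1133 + (-11 - 35)/(-20 - 35)) = -3*70 + 1445*(-1133 - 46/(-55)) = -210 + 1445*(-1133 - 1/55*(-46)) = -210 + 1445*(-1133 + 46/55) = -210 + 1445*(-62269/55) = -210 - 17995741/11 = -17998051/11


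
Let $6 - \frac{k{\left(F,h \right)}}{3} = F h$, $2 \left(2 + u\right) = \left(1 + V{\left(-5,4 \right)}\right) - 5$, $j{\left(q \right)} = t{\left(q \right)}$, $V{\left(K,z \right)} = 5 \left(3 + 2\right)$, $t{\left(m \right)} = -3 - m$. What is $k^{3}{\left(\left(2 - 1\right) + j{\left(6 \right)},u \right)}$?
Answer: $10941048$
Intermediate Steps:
$V{\left(K,z \right)} = 25$ ($V{\left(K,z \right)} = 5 \cdot 5 = 25$)
$j{\left(q \right)} = -3 - q$
$u = \frac{17}{2}$ ($u = -2 + \frac{\left(1 + 25\right) - 5}{2} = -2 + \frac{26 - 5}{2} = -2 + \frac{1}{2} \cdot 21 = -2 + \frac{21}{2} = \frac{17}{2} \approx 8.5$)
$k{\left(F,h \right)} = 18 - 3 F h$
$k^{3}{\left(\left(2 - 1\right) + j{\left(6 \right)},u \right)} = \left(18 - 3 \left(\left(2 - 1\right) - 9\right) \frac{17}{2}\right)^{3} = \left(18 - 3 \left(1 - 9\right) \frac{17}{2}\right)^{3} = \left(18 - \left(-24\right) \frac{17}{2}\right)^{3} = \left(18 + 204\right)^{3} = 222^{3} = 10941048$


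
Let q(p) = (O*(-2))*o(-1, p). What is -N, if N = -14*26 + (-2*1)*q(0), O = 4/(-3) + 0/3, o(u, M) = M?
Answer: 364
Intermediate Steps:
O = -4/3 (O = 4*(-⅓) + 0*(⅓) = -4/3 + 0 = -4/3 ≈ -1.3333)
q(p) = 8*p/3 (q(p) = (-4/3*(-2))*p = 8*p/3)
N = -364 (N = -14*26 + (-2*1)*((8/3)*0) = -364 - 2*0 = -364 + 0 = -364)
-N = -1*(-364) = 364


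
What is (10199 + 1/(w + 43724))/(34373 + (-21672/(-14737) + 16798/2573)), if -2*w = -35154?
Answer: 4741371851615780/15983243586633191 ≈ 0.29665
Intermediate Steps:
w = 17577 (w = -½*(-35154) = 17577)
(10199 + 1/(w + 43724))/(34373 + (-21672/(-14737) + 16798/2573)) = (10199 + 1/(17577 + 43724))/(34373 + (-21672/(-14737) + 16798/2573)) = (10199 + 1/61301)/(34373 + (-21672*(-1/14737) + 16798*(1/2573))) = (10199 + 1/61301)/(34373 + (21672/14737 + 16798/2573)) = 625208900/(61301*(34373 + 303314182/37918301)) = 625208900/(61301*(1303669074455/37918301)) = (625208900/61301)*(37918301/1303669074455) = 4741371851615780/15983243586633191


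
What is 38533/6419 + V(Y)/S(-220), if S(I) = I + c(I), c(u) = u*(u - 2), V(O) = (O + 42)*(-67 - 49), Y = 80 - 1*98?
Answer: 463900991/78022945 ≈ 5.9457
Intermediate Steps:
Y = -18 (Y = 80 - 98 = -18)
V(O) = -4872 - 116*O (V(O) = (42 + O)*(-116) = -4872 - 116*O)
c(u) = u*(-2 + u)
S(I) = I + I*(-2 + I)
38533/6419 + V(Y)/S(-220) = 38533/6419 + (-4872 - 116*(-18))/((-220*(-1 - 220))) = 38533*(1/6419) + (-4872 + 2088)/((-220*(-221))) = 38533/6419 - 2784/48620 = 38533/6419 - 2784*1/48620 = 38533/6419 - 696/12155 = 463900991/78022945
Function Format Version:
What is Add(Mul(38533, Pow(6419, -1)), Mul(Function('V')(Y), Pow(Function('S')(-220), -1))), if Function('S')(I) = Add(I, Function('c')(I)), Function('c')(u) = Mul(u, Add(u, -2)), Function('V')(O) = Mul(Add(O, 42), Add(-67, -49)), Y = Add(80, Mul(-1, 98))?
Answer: Rational(463900991, 78022945) ≈ 5.9457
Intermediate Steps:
Y = -18 (Y = Add(80, -98) = -18)
Function('V')(O) = Add(-4872, Mul(-116, O)) (Function('V')(O) = Mul(Add(42, O), -116) = Add(-4872, Mul(-116, O)))
Function('c')(u) = Mul(u, Add(-2, u))
Function('S')(I) = Add(I, Mul(I, Add(-2, I)))
Add(Mul(38533, Pow(6419, -1)), Mul(Function('V')(Y), Pow(Function('S')(-220), -1))) = Add(Mul(38533, Pow(6419, -1)), Mul(Add(-4872, Mul(-116, -18)), Pow(Mul(-220, Add(-1, -220)), -1))) = Add(Mul(38533, Rational(1, 6419)), Mul(Add(-4872, 2088), Pow(Mul(-220, -221), -1))) = Add(Rational(38533, 6419), Mul(-2784, Pow(48620, -1))) = Add(Rational(38533, 6419), Mul(-2784, Rational(1, 48620))) = Add(Rational(38533, 6419), Rational(-696, 12155)) = Rational(463900991, 78022945)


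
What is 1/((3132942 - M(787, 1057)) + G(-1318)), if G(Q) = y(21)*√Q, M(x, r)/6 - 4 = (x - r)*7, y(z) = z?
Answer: 174681/549242163989 - 7*I*√1318/3295452983934 ≈ 3.1804e-7 - 7.7115e-11*I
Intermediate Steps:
M(x, r) = 24 - 42*r + 42*x (M(x, r) = 24 + 6*((x - r)*7) = 24 + 6*(-7*r + 7*x) = 24 + (-42*r + 42*x) = 24 - 42*r + 42*x)
G(Q) = 21*√Q
1/((3132942 - M(787, 1057)) + G(-1318)) = 1/((3132942 - (24 - 42*1057 + 42*787)) + 21*√(-1318)) = 1/((3132942 - (24 - 44394 + 33054)) + 21*(I*√1318)) = 1/((3132942 - 1*(-11316)) + 21*I*√1318) = 1/((3132942 + 11316) + 21*I*√1318) = 1/(3144258 + 21*I*√1318)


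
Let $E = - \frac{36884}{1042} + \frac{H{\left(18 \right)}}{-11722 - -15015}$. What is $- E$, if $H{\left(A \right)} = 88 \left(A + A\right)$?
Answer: $\frac{59078978}{1715653} \approx 34.435$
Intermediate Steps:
$H{\left(A \right)} = 176 A$ ($H{\left(A \right)} = 88 \cdot 2 A = 176 A$)
$E = - \frac{59078978}{1715653}$ ($E = - \frac{36884}{1042} + \frac{176 \cdot 18}{-11722 - -15015} = \left(-36884\right) \frac{1}{1042} + \frac{3168}{-11722 + 15015} = - \frac{18442}{521} + \frac{3168}{3293} = - \frac{59078978}{1715653} \approx -34.435$)
$- E = \left(-1\right) \left(- \frac{59078978}{1715653}\right) = \frac{59078978}{1715653}$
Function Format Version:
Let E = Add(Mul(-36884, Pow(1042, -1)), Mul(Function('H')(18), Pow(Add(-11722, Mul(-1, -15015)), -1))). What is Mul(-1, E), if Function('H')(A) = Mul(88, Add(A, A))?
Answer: Rational(59078978, 1715653) ≈ 34.435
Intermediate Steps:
Function('H')(A) = Mul(176, A) (Function('H')(A) = Mul(88, Mul(2, A)) = Mul(176, A))
E = Rational(-59078978, 1715653) (E = Add(Mul(-36884, Pow(1042, -1)), Mul(Mul(176, 18), Pow(Add(-11722, Mul(-1, -15015)), -1))) = Add(Mul(-36884, Rational(1, 1042)), Mul(3168, Pow(Add(-11722, 15015), -1))) = Add(Rational(-18442, 521), Mul(3168, Pow(3293, -1))) = Add(Rational(-18442, 521), Mul(3168, Rational(1, 3293))) = Add(Rational(-18442, 521), Rational(3168, 3293)) = Rational(-59078978, 1715653) ≈ -34.435)
Mul(-1, E) = Mul(-1, Rational(-59078978, 1715653)) = Rational(59078978, 1715653)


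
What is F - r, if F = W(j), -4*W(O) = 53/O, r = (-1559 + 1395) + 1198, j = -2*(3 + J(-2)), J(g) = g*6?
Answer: -74501/72 ≈ -1034.7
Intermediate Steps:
J(g) = 6*g
j = 18 (j = -2*(3 + 6*(-2)) = -2*(3 - 12) = -2*(-9) = 18)
r = 1034 (r = -164 + 1198 = 1034)
W(O) = -53/(4*O)
F = -53/72 (F = -53/4/18 = -53/4*1/18 = -53/72 ≈ -0.73611)
F - r = -53/72 - 1*1034 = -53/72 - 1034 = -74501/72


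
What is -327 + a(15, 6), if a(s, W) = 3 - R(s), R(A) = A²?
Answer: -549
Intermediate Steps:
a(s, W) = 3 - s²
-327 + a(15, 6) = -327 + (3 - 1*15²) = -327 + (3 - 1*225) = -327 + (3 - 225) = -327 - 222 = -549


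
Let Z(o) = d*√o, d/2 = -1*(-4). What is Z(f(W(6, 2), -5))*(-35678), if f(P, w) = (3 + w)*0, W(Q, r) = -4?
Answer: 0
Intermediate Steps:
d = 8 (d = 2*(-1*(-4)) = 2*4 = 8)
f(P, w) = 0
Z(o) = 8*√o
Z(f(W(6, 2), -5))*(-35678) = (8*√0)*(-35678) = (8*0)*(-35678) = 0*(-35678) = 0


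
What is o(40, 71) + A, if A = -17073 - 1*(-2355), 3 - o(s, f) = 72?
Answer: -14787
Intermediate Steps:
o(s, f) = -69 (o(s, f) = 3 - 1*72 = 3 - 72 = -69)
A = -14718 (A = -17073 + 2355 = -14718)
o(40, 71) + A = -69 - 14718 = -14787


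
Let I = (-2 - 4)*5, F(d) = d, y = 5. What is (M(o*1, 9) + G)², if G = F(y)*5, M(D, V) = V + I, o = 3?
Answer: 16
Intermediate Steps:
I = -30 (I = -6*5 = -30)
M(D, V) = -30 + V (M(D, V) = V - 30 = -30 + V)
G = 25 (G = 5*5 = 25)
(M(o*1, 9) + G)² = ((-30 + 9) + 25)² = (-21 + 25)² = 4² = 16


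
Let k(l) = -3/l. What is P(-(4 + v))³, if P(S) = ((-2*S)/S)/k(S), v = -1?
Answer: -8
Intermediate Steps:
P(S) = 2*S/3 (P(S) = ((-2*S)/S)/((-3/S)) = -(-2)*S/3 = 2*S/3)
P(-(4 + v))³ = (2*(-(4 - 1))/3)³ = (2*(-1*3)/3)³ = ((⅔)*(-3))³ = (-2)³ = -8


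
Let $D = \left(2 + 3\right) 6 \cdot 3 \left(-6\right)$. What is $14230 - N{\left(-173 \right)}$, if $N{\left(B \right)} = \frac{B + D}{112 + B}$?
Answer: $\frac{867317}{61} \approx 14218.0$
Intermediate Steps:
$D = -540$ ($D = 5 \cdot 6 \cdot 3 \left(-6\right) = 30 \cdot 3 \left(-6\right) = 90 \left(-6\right) = -540$)
$N{\left(B \right)} = \frac{-540 + B}{112 + B}$ ($N{\left(B \right)} = \frac{B - 540}{112 + B} = \frac{-540 + B}{112 + B}$)
$14230 - N{\left(-173 \right)} = 14230 - \frac{-540 - 173}{112 - 173} = 14230 - \frac{1}{-61} \left(-713\right) = 14230 - \left(- \frac{1}{61}\right) \left(-713\right) = 14230 - \frac{713}{61} = \frac{867317}{61}$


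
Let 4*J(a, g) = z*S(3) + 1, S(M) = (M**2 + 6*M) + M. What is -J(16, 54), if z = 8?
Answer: -241/4 ≈ -60.250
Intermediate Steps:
S(M) = M**2 + 7*M
J(a, g) = 241/4 (J(a, g) = (8*(3*(7 + 3)) + 1)/4 = (8*(3*10) + 1)/4 = (8*30 + 1)/4 = (240 + 1)/4 = (1/4)*241 = 241/4)
-J(16, 54) = -1*241/4 = -241/4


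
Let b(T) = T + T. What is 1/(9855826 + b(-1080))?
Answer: 1/9853666 ≈ 1.0149e-7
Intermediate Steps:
b(T) = 2*T
1/(9855826 + b(-1080)) = 1/(9855826 + 2*(-1080)) = 1/(9855826 - 2160) = 1/9853666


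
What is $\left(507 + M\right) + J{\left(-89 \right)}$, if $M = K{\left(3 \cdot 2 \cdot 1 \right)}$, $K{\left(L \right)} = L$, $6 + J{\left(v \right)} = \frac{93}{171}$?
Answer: $\frac{28930}{57} \approx 507.54$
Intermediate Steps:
$J{\left(v \right)} = - \frac{311}{57}$ ($J{\left(v \right)} = -6 + \frac{93}{171} = -6 + 93 \cdot \frac{1}{171} = -6 + \frac{31}{57} = - \frac{311}{57}$)
$M = 6$ ($M = 3 \cdot 2 \cdot 1 = 6 \cdot 1 = 6$)
$\left(507 + M\right) + J{\left(-89 \right)} = \left(507 + 6\right) - \frac{311}{57} = 513 - \frac{311}{57} = \frac{28930}{57}$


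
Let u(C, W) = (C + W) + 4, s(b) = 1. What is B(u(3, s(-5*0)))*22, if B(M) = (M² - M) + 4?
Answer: 1320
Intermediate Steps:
u(C, W) = 4 + C + W
B(M) = 4 + M² - M
B(u(3, s(-5*0)))*22 = (4 + (4 + 3 + 1)² - (4 + 3 + 1))*22 = (4 + 8² - 1*8)*22 = (4 + 64 - 8)*22 = 60*22 = 1320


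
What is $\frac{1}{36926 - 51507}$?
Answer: $- \frac{1}{14581} \approx -6.8582 \cdot 10^{-5}$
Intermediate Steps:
$\frac{1}{36926 - 51507} = \frac{1}{-14581} = - \frac{1}{14581}$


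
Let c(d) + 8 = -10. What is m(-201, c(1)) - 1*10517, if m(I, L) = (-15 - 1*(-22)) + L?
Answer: -10528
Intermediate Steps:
c(d) = -18 (c(d) = -8 - 10 = -18)
m(I, L) = 7 + L (m(I, L) = (-15 + 22) + L = 7 + L)
m(-201, c(1)) - 1*10517 = (7 - 18) - 1*10517 = -11 - 10517 = -10528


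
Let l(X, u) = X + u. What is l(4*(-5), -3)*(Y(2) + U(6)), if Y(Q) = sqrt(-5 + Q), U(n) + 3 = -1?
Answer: 92 - 23*I*sqrt(3) ≈ 92.0 - 39.837*I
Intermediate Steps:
U(n) = -4 (U(n) = -3 - 1 = -4)
l(4*(-5), -3)*(Y(2) + U(6)) = (4*(-5) - 3)*(sqrt(-5 + 2) - 4) = (-20 - 3)*(sqrt(-3) - 4) = -23*(I*sqrt(3) - 4) = -23*(-4 + I*sqrt(3)) = 92 - 23*I*sqrt(3)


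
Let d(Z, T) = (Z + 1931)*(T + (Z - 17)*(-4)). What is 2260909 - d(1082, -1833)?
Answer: 20619118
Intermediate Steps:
d(Z, T) = (1931 + Z)*(68 + T - 4*Z) (d(Z, T) = (1931 + Z)*(T + (-17 + Z)*(-4)) = (1931 + Z)*(T + (68 - 4*Z)) = (1931 + Z)*(68 + T - 4*Z))
2260909 - d(1082, -1833) = 2260909 - (131308 - 7656*1082 - 4*1082² + 1931*(-1833) - 1833*1082) = 2260909 - (131308 - 8283792 - 4*1170724 - 3539523 - 1983306) = 2260909 - (131308 - 8283792 - 4682896 - 3539523 - 1983306) = 2260909 - 1*(-18358209) = 2260909 + 18358209 = 20619118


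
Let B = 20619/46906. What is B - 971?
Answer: -45525107/46906 ≈ -970.56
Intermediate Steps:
B = 20619/46906 (B = 20619*(1/46906) = 20619/46906 ≈ 0.43958)
B - 971 = 20619/46906 - 971 = -45525107/46906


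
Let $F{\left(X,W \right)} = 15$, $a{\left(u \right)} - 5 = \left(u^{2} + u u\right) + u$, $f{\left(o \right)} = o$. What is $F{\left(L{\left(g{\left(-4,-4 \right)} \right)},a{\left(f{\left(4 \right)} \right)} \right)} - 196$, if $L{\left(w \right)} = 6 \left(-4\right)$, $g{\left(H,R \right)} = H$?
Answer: $-181$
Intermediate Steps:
$a{\left(u \right)} = 5 + u + 2 u^{2}$ ($a{\left(u \right)} = 5 + \left(\left(u^{2} + u u\right) + u\right) = 5 + \left(\left(u^{2} + u^{2}\right) + u\right) = 5 + \left(2 u^{2} + u\right) = 5 + \left(u + 2 u^{2}\right) = 5 + u + 2 u^{2}$)
$L{\left(w \right)} = -24$
$F{\left(L{\left(g{\left(-4,-4 \right)} \right)},a{\left(f{\left(4 \right)} \right)} \right)} - 196 = 15 - 196 = -181$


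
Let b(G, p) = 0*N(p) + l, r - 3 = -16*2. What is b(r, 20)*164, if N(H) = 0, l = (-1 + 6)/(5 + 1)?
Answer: 410/3 ≈ 136.67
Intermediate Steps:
l = 5/6 ≈ 0.83333
r = -29 (r = 3 - 16*2 = 3 - 32 = -29)
b(G, p) = 5/6 (b(G, p) = 0*0 + 5/6 = 0 + 5/6 = 5/6)
b(r, 20)*164 = (5/6)*164 = 410/3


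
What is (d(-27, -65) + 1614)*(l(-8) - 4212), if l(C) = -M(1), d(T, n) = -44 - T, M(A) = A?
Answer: -6728161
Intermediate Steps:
l(C) = -1 (l(C) = -1*1 = -1)
(d(-27, -65) + 1614)*(l(-8) - 4212) = ((-44 - 1*(-27)) + 1614)*(-1 - 4212) = ((-44 + 27) + 1614)*(-4213) = (-17 + 1614)*(-4213) = 1597*(-4213) = -6728161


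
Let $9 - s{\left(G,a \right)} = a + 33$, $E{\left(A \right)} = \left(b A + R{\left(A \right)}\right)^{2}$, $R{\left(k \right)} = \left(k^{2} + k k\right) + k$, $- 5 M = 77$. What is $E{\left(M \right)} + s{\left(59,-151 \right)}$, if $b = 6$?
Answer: $\frac{84039944}{625} \approx 1.3446 \cdot 10^{5}$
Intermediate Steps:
$M = - \frac{77}{5}$ ($M = \left(- \frac{1}{5}\right) 77 = - \frac{77}{5} \approx -15.4$)
$R{\left(k \right)} = k + 2 k^{2}$ ($R{\left(k \right)} = \left(k^{2} + k^{2}\right) + k = 2 k^{2} + k = k + 2 k^{2}$)
$E{\left(A \right)} = \left(6 A + A \left(1 + 2 A\right)\right)^{2}$
$s{\left(G,a \right)} = -24 - a$ ($s{\left(G,a \right)} = 9 - \left(a + 33\right) = 9 - \left(33 + a\right) = -24 - a$)
$E{\left(M \right)} + s{\left(59,-151 \right)} = \left(- \frac{77}{5}\right)^{2} \left(7 + 2 \left(- \frac{77}{5}\right)\right)^{2} - -127 = \frac{5929 \left(7 - \frac{154}{5}\right)^{2}}{25} + \left(-24 + 151\right) = \frac{5929 \left(- \frac{119}{5}\right)^{2}}{25} + 127 = \frac{5929}{25} \cdot \frac{14161}{25} + 127 = \frac{83960569}{625} + 127 = \frac{84039944}{625}$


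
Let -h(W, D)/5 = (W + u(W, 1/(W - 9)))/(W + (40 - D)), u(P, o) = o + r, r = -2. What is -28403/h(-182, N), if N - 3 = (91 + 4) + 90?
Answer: 10849946/1065 ≈ 10188.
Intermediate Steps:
u(P, o) = -2 + o (u(P, o) = o - 2 = -2 + o)
N = 188 (N = 3 + ((91 + 4) + 90) = 3 + (95 + 90) = 3 + 185 = 188)
h(W, D) = -5*(-2 + W + 1/(-9 + W))/(40 + W - D) (h(W, D) = -5*(W + (-2 + 1/(W - 9)))/(W + (40 - D)) = -5*(W + (-2 + 1/(-9 + W)))/(40 + W - D) = -5*(-2 + W + 1/(-9 + W))/(40 + W - D))
-28403/h(-182, N) = -28403*(-9 - 182)*(40 - 182 - 1*188)/(5*(-1 - (-9 - 182)*(-2 - 182))) = -28403*(-191*(40 - 182 - 188)/(5*(-1 - 1*(-191)*(-184)))) = -28403*12606/(-1 - 35144) = -28403/(5*(-1/191)*(-1/330)*(-35145)) = -28403/(-1065/382) = -28403*(-382/1065) = 10849946/1065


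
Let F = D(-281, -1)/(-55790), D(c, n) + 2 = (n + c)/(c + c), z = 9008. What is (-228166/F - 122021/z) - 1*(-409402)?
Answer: -32219668000189625/3792368 ≈ -8.4959e+9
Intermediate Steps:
D(c, n) = -2 + (c + n)/(2*c) (D(c, n) = -2 + (n + c)/(c + c) = -2 + (c + n)/((2*c)) = -2 + (c + n)*(1/(2*c)) = -2 + (c + n)/(2*c))
F = 421/15676990 (F = ((½)*(-1 - 3*(-281))/(-281))/(-55790) = ((½)*(-1/281)*(-1 + 843))*(-1/55790) = ((½)*(-1/281)*842)*(-1/55790) = -421/281*(-1/55790) = 421/15676990 ≈ 2.6855e-5)
(-228166/F - 122021/z) - 1*(-409402) = (-228166/421/15676990 - 122021/9008) - 1*(-409402) = (-228166*15676990/421 - 122021*1/9008) + 409402 = (-3576956100340/421 - 122021/9008) + 409402 = -32221220603233561/3792368 + 409402 = -32219668000189625/3792368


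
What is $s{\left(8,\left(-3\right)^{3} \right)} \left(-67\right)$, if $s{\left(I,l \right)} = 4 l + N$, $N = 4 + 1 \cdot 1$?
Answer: $6901$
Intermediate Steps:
$N = 5$ ($N = 4 + 1 = 5$)
$s{\left(I,l \right)} = 5 + 4 l$ ($s{\left(I,l \right)} = 4 l + 5 = 5 + 4 l$)
$s{\left(8,\left(-3\right)^{3} \right)} \left(-67\right) = \left(5 + 4 \left(-3\right)^{3}\right) \left(-67\right) = \left(5 + 4 \left(-27\right)\right) \left(-67\right) = \left(5 - 108\right) \left(-67\right) = \left(-103\right) \left(-67\right) = 6901$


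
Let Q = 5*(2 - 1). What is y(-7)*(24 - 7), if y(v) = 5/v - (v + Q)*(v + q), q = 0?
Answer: -1751/7 ≈ -250.14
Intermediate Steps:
Q = 5 (Q = 5*1 = 5)
y(v) = 5/v - v*(5 + v) (y(v) = 5/v - (v + 5)*(v + 0) = 5/v - (5 + v)*v = 5/v - v*(5 + v))
y(-7)*(24 - 7) = ((5 - 1*(-7)²*(5 - 7))/(-7))*(24 - 7) = -(5 - 1*49*(-2))/7*17 = -(5 + 98)/7*17 = -⅐*103*17 = -103/7*17 = -1751/7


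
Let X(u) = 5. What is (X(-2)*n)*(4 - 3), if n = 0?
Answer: 0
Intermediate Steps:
(X(-2)*n)*(4 - 3) = (5*0)*(4 - 3) = 0*1 = 0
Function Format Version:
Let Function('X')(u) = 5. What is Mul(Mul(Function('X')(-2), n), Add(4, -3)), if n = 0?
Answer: 0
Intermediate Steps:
Mul(Mul(Function('X')(-2), n), Add(4, -3)) = Mul(Mul(5, 0), Add(4, -3)) = Mul(0, 1) = 0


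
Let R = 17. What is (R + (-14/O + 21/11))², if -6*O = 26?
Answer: 10023556/20449 ≈ 490.17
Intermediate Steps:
O = -13/3 (O = -⅙*26 = -13/3 ≈ -4.3333)
(R + (-14/O + 21/11))² = (17 + (-14/(-13/3) + 21/11))² = (17 + (-14*(-3/13) + 21*(1/11)))² = (17 + (42/13 + 21/11))² = (17 + 735/143)² = (3166/143)² = 10023556/20449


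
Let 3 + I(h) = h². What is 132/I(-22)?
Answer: 132/481 ≈ 0.27443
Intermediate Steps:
I(h) = -3 + h²
132/I(-22) = 132/(-3 + (-22)²) = 132/(-3 + 484) = 132/481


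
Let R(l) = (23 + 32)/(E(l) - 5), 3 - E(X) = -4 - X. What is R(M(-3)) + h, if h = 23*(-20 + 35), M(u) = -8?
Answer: 2015/6 ≈ 335.83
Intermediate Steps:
E(X) = 7 + X (E(X) = 3 - (-4 - X) = 3 + (4 + X) = 7 + X)
R(l) = 55/(2 + l) (R(l) = (23 + 32)/((7 + l) - 5) = 55/(2 + l))
h = 345 (h = 23*15 = 345)
R(M(-3)) + h = 55/(2 - 8) + 345 = 55/(-6) + 345 = 55*(-1/6) + 345 = -55/6 + 345 = 2015/6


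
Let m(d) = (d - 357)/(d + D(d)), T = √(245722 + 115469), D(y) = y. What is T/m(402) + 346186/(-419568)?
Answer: -173093/209784 + 268*√361191/15 ≈ 10737.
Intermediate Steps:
T = √361191 ≈ 600.99
m(d) = (-357 + d)/(2*d) (m(d) = (d - 357)/(d + d) = (-357 + d)/((2*d)) = (-357 + d)*(1/(2*d)) = (-357 + d)/(2*d))
T/m(402) + 346186/(-419568) = √361191/(((½)*(-357 + 402)/402)) + 346186/(-419568) = √361191/(((½)*(1/402)*45)) + 346186*(-1/419568) = √361191/(15/268) - 173093/209784 = √361191*(268/15) - 173093/209784 = 268*√361191/15 - 173093/209784 = -173093/209784 + 268*√361191/15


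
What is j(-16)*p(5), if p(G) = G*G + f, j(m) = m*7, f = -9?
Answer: -1792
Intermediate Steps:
j(m) = 7*m
p(G) = -9 + G² (p(G) = G*G - 9 = G² - 9 = -9 + G²)
j(-16)*p(5) = (7*(-16))*(-9 + 5²) = -112*(-9 + 25) = -112*16 = -1792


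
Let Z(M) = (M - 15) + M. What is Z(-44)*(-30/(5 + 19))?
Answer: 515/4 ≈ 128.75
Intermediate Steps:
Z(M) = -15 + 2*M (Z(M) = (-15 + M) + M = -15 + 2*M)
Z(-44)*(-30/(5 + 19)) = (-15 + 2*(-44))*(-30/(5 + 19)) = (-15 - 88)*(-30/24) = -(-3090)/24 = -103*(-5/4) = 515/4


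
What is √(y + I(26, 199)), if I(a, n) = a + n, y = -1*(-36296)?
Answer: √36521 ≈ 191.10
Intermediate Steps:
y = 36296
√(y + I(26, 199)) = √(36296 + (26 + 199)) = √(36296 + 225) = √36521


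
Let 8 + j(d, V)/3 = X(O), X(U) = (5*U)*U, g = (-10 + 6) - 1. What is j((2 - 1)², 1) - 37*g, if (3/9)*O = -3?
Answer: 1376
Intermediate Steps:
O = -9 (O = 3*(-3) = -9)
g = -5 (g = -4 - 1 = -5)
X(U) = 5*U²
j(d, V) = 1191 (j(d, V) = -24 + 3*(5*(-9)²) = -24 + 3*(5*81) = -24 + 3*405 = -24 + 1215 = 1191)
j((2 - 1)², 1) - 37*g = 1191 - 37*(-5) = 1191 + 185 = 1376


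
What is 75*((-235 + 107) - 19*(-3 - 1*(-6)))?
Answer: -13875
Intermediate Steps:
75*((-235 + 107) - 19*(-3 - 1*(-6))) = 75*(-128 - 19*(-3 + 6)) = 75*(-128 - 19*3) = 75*(-128 - 57) = 75*(-185) = -13875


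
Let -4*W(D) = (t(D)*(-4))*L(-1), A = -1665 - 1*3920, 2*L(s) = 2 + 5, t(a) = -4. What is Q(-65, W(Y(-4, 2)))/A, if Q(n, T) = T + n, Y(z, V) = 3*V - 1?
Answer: 79/5585 ≈ 0.014145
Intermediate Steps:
L(s) = 7/2 (L(s) = (2 + 5)/2 = (½)*7 = 7/2)
Y(z, V) = -1 + 3*V
A = -5585 (A = -1665 - 3920 = -5585)
W(D) = -14 (W(D) = -(-4*(-4))*7/(4*2) = -4*7/2 = -¼*56 = -14)
Q(-65, W(Y(-4, 2)))/A = (-14 - 65)/(-5585) = -79*(-1/5585) = 79/5585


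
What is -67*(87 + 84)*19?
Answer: -217683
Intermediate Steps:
-67*(87 + 84)*19 = -67*171*19 = -11457*19 = -217683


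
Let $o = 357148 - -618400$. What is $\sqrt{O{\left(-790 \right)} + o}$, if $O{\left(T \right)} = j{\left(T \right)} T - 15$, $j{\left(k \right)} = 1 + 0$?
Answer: $\sqrt{974743} \approx 987.29$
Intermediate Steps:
$j{\left(k \right)} = 1$
$O{\left(T \right)} = -15 + T$ ($O{\left(T \right)} = 1 T - 15 = T - 15 = -15 + T$)
$o = 975548$ ($o = 357148 + 618400 = 975548$)
$\sqrt{O{\left(-790 \right)} + o} = \sqrt{\left(-15 - 790\right) + 975548} = \sqrt{-805 + 975548} = \sqrt{974743}$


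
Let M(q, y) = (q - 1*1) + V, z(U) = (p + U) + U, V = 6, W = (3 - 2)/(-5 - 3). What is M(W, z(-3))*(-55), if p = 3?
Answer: -2145/8 ≈ -268.13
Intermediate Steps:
W = -1/8 (W = 1/(-8) = 1*(-1/8) = -1/8 ≈ -0.12500)
z(U) = 3 + 2*U (z(U) = (3 + U) + U = 3 + 2*U)
M(q, y) = 5 + q (M(q, y) = (q - 1*1) + 6 = (q - 1) + 6 = (-1 + q) + 6 = 5 + q)
M(W, z(-3))*(-55) = (5 - 1/8)*(-55) = (39/8)*(-55) = -2145/8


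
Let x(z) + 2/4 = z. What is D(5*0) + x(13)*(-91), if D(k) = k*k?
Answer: -2275/2 ≈ -1137.5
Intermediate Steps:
x(z) = -1/2 + z
D(k) = k**2
D(5*0) + x(13)*(-91) = (5*0)**2 + (-1/2 + 13)*(-91) = 0**2 + (25/2)*(-91) = 0 - 2275/2 = -2275/2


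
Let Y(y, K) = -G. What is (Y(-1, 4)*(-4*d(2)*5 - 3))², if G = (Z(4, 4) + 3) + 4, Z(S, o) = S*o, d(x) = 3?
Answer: 2099601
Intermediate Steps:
G = 23 (G = (4*4 + 3) + 4 = (16 + 3) + 4 = 19 + 4 = 23)
Y(y, K) = -23 (Y(y, K) = -1*23 = -23)
(Y(-1, 4)*(-4*d(2)*5 - 3))² = (-23*(-4*3*5 - 3))² = (-23*(-12*5 - 3))² = (-23*(-60 - 3))² = (-23*(-63))² = 1449² = 2099601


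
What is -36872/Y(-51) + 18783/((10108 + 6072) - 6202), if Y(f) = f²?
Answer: -106351411/8650926 ≈ -12.294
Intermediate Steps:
-36872/Y(-51) + 18783/((10108 + 6072) - 6202) = -36872/((-51)²) + 18783/((10108 + 6072) - 6202) = -36872/2601 + 18783/(16180 - 6202) = -36872*1/2601 + 18783/9978 = -36872/2601 + 18783*(1/9978) = -36872/2601 + 6261/3326 = -106351411/8650926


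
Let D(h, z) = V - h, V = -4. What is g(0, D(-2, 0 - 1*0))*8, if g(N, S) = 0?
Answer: 0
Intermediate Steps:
D(h, z) = -4 - h
g(0, D(-2, 0 - 1*0))*8 = 0*8 = 0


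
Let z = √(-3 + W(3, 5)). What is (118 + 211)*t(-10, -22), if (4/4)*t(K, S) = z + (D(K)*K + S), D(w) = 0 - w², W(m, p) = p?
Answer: 321762 + 329*√2 ≈ 3.2223e+5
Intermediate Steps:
D(w) = -w²
z = √2 (z = √(-3 + 5) = √2 ≈ 1.4142)
t(K, S) = S + √2 - K³ (t(K, S) = √2 + ((-K²)*K + S) = √2 + (-K³ + S) = √2 + (S - K³) = S + √2 - K³)
(118 + 211)*t(-10, -22) = (118 + 211)*(-22 + √2 - 1*(-10)³) = 329*(-22 + √2 - 1*(-1000)) = 329*(-22 + √2 + 1000) = 329*(978 + √2) = 321762 + 329*√2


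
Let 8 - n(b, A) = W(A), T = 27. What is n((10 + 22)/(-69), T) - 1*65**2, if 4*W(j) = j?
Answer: -16895/4 ≈ -4223.8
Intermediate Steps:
W(j) = j/4
n(b, A) = 8 - A/4
n((10 + 22)/(-69), T) - 1*65**2 = (8 - 1/4*27) - 1*65**2 = (8 - 27/4) - 1*4225 = 5/4 - 4225 = -16895/4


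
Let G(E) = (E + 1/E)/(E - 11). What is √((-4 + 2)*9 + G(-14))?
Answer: I*√85442/70 ≈ 4.1758*I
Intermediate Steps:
G(E) = (E + 1/E)/(-11 + E)
√((-4 + 2)*9 + G(-14)) = √((-4 + 2)*9 + (1 + (-14)²)/((-14)*(-11 - 14))) = √(-2*9 - 1/14*(1 + 196)/(-25)) = √(-18 - 1/14*(-1/25)*197) = √(-18 + 197/350) = √(-6103/350) = I*√85442/70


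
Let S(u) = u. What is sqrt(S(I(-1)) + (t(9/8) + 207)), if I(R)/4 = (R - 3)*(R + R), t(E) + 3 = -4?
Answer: 2*sqrt(58) ≈ 15.232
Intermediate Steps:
t(E) = -7 (t(E) = -3 - 4 = -7)
I(R) = 8*R*(-3 + R) (I(R) = 4*((R - 3)*(R + R)) = 4*((-3 + R)*(2*R)) = 4*(2*R*(-3 + R)) = 8*R*(-3 + R))
sqrt(S(I(-1)) + (t(9/8) + 207)) = sqrt(8*(-1)*(-3 - 1) + (-7 + 207)) = sqrt(8*(-1)*(-4) + 200) = sqrt(32 + 200) = sqrt(232) = 2*sqrt(58)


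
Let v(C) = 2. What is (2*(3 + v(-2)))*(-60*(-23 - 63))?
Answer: 51600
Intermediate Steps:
(2*(3 + v(-2)))*(-60*(-23 - 63)) = (2*(3 + 2))*(-60*(-23 - 63)) = (2*5)*(-60*(-86)) = 10*5160 = 51600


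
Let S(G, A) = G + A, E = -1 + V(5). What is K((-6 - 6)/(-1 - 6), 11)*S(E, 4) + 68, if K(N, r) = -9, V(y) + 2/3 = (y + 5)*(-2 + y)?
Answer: -223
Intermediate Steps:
V(y) = -⅔ + (-2 + y)*(5 + y) (V(y) = -⅔ + (y + 5)*(-2 + y) = -⅔ + (5 + y)*(-2 + y) = -⅔ + (-2 + y)*(5 + y))
E = 85/3 (E = -1 + (-32/3 + 5² + 3*5) = -1 + (-32/3 + 25 + 15) = -1 + 88/3 = 85/3 ≈ 28.333)
S(G, A) = A + G
K((-6 - 6)/(-1 - 6), 11)*S(E, 4) + 68 = -9*(4 + 85/3) + 68 = -9*97/3 + 68 = -291 + 68 = -223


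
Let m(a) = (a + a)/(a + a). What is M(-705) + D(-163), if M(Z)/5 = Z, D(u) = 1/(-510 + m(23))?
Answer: -1794226/509 ≈ -3525.0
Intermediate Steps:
m(a) = 1 (m(a) = (2*a)/((2*a)) = (2*a)*(1/(2*a)) = 1)
D(u) = -1/509 (D(u) = 1/(-510 + 1) = 1/(-509) = -1/509)
M(Z) = 5*Z
M(-705) + D(-163) = 5*(-705) - 1/509 = -3525 - 1/509 = -1794226/509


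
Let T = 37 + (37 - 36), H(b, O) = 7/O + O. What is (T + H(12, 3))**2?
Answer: 16900/9 ≈ 1877.8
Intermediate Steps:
H(b, O) = O + 7/O
T = 38 (T = 37 + 1 = 38)
(T + H(12, 3))**2 = (38 + (3 + 7/3))**2 = (38 + 16/3)**2 = (130/3)**2 = 16900/9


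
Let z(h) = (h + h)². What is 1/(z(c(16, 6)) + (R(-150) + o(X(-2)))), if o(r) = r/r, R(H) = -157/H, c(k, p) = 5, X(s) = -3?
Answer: 150/15307 ≈ 0.0097994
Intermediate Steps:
o(r) = 1
z(h) = 4*h² (z(h) = (2*h)² = 4*h²)
1/(z(c(16, 6)) + (R(-150) + o(X(-2)))) = 1/(4*5² + (-157/(-150) + 1)) = 1/(4*25 + (-157*(-1/150) + 1)) = 1/(100 + (157/150 + 1)) = 1/(100 + 307/150) = 1/(15307/150) = 150/15307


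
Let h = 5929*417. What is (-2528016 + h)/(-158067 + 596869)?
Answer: -55623/438802 ≈ -0.12676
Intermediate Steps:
h = 2472393
(-2528016 + h)/(-158067 + 596869) = (-2528016 + 2472393)/(-158067 + 596869) = -55623/438802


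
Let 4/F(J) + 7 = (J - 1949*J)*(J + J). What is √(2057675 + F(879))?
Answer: √18645334532018849313018703/3010209343 ≈ 1434.5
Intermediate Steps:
F(J) = 4/(-7 - 3896*J²) (F(J) = 4/(-7 + (J - 1949*J)*(J + J)) = 4/(-7 + (-1948*J)*(2*J)) = 4/(-7 - 3896*J²))
√(2057675 + F(879)) = √(2057675 - 4/(7 + 3896*879²)) = √(2057675 - 4/(7 + 3896*772641)) = √(2057675 - 4/(7 + 3010209336)) = √(2057675 - 4/3010209343) = √(6194032509857521/3010209343) = √18645334532018849313018703/3010209343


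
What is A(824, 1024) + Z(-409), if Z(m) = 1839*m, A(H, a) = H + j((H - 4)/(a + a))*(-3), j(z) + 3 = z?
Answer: -384675431/512 ≈ -7.5132e+5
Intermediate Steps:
j(z) = -3 + z
A(H, a) = 9 + H - 3*(-4 + H)/(2*a) (A(H, a) = H + (-3 + (H - 4)/(a + a))*(-3) = H + (-3 + (-4 + H)/((2*a)))*(-3) = H + (-3 + (-4 + H)*(1/(2*a)))*(-3) = H + (-3 + (-4 + H)/(2*a))*(-3) = H + (9 - 3*(-4 + H)/(2*a)) = 9 + H - 3*(-4 + H)/(2*a))
A(824, 1024) + Z(-409) = (9 + 824 + 6/1024 - 3/2*824/1024) + 1839*(-409) = (9 + 824 + 6*(1/1024) - 3/2*824*1/1024) - 752151 = (9 + 824 + 3/512 - 309/256) - 752151 = 425881/512 - 752151 = -384675431/512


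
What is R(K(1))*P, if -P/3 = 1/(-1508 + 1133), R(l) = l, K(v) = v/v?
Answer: 1/125 ≈ 0.0080000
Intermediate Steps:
K(v) = 1
P = 1/125 (P = -3/(-1508 + 1133) = -3/(-375) = -3*(-1/375) = 1/125 ≈ 0.0080000)
R(K(1))*P = 1*(1/125) = 1/125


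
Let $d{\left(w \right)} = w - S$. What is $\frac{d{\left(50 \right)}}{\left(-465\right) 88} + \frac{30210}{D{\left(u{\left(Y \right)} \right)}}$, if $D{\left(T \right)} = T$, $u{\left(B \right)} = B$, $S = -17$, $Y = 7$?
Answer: $\frac{1236192731}{286440} \approx 4315.7$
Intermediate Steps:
$d{\left(w \right)} = 17 + w$ ($d{\left(w \right)} = w - -17 = w + 17 = 17 + w$)
$\frac{d{\left(50 \right)}}{\left(-465\right) 88} + \frac{30210}{D{\left(u{\left(Y \right)} \right)}} = \frac{17 + 50}{\left(-465\right) 88} + \frac{30210}{7} = \frac{67}{-40920} + 30210 \cdot \frac{1}{7} = 67 \left(- \frac{1}{40920}\right) + \frac{30210}{7} = - \frac{67}{40920} + \frac{30210}{7} = \frac{1236192731}{286440}$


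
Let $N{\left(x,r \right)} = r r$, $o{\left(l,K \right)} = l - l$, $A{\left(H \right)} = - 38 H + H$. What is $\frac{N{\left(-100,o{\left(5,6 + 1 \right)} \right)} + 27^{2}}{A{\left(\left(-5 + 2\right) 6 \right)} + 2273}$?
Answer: $\frac{729}{2939} \approx 0.24804$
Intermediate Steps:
$A{\left(H \right)} = - 37 H$
$o{\left(l,K \right)} = 0$
$N{\left(x,r \right)} = r^{2}$
$\frac{N{\left(-100,o{\left(5,6 + 1 \right)} \right)} + 27^{2}}{A{\left(\left(-5 + 2\right) 6 \right)} + 2273} = \frac{0^{2} + 27^{2}}{- 37 \left(-5 + 2\right) 6 + 2273} = \frac{0 + 729}{- 37 \left(\left(-3\right) 6\right) + 2273} = \frac{729}{\left(-37\right) \left(-18\right) + 2273} = \frac{729}{666 + 2273} = \frac{729}{2939}$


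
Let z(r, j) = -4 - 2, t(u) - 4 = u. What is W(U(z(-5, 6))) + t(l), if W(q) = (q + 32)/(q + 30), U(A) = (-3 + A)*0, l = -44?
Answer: -584/15 ≈ -38.933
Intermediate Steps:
t(u) = 4 + u
z(r, j) = -6
U(A) = 0
W(q) = (32 + q)/(30 + q)
W(U(z(-5, 6))) + t(l) = (32 + 0)/(30 + 0) + (4 - 44) = 32/30 - 40 = (1/30)*32 - 40 = 16/15 - 40 = -584/15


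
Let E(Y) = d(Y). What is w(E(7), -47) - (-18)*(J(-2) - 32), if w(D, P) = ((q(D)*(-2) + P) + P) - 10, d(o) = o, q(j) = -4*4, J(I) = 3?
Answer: -594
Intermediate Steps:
q(j) = -16
E(Y) = Y
w(D, P) = 22 + 2*P (w(D, P) = ((-16*(-2) + P) + P) - 10 = ((32 + P) + P) - 10 = (32 + 2*P) - 10 = 22 + 2*P)
w(E(7), -47) - (-18)*(J(-2) - 32) = (22 + 2*(-47)) - (-18)*(3 - 32) = (22 - 94) - (-18)*(-29) = -72 - 1*522 = -72 - 522 = -594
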